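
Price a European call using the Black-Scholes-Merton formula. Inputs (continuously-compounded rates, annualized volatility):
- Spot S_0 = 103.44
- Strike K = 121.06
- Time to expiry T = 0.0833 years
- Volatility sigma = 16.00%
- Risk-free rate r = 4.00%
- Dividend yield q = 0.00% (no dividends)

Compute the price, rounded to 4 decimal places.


Answer: Price = 0.0006

Derivation:
d1 = (ln(S/K) + (r - q + 0.5*sigma^2) * T) / (sigma * sqrt(T)) = -3.31096460
d2 = d1 - sigma * sqrt(T) = -3.35714339
exp(-rT) = 0.99667354; exp(-qT) = 1.00000000
C = S_0 * exp(-qT) * N(d1) - K * exp(-rT) * N(d2)
N(d1) = 0.00046487; N(d2) = 0.00039376
C = 103.4400 * 1.00000000 * 0.00046487 - 121.0600 * 0.99667354 * 0.00039376 = 0.0006


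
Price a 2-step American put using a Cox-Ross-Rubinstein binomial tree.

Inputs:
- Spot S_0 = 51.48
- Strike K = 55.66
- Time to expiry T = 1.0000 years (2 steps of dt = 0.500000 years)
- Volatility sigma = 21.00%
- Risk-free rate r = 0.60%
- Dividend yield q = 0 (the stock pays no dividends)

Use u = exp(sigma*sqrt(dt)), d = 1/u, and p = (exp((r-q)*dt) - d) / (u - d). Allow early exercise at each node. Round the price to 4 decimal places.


dt = T/N = 0.500000
u = exp(sigma*sqrt(dt)) = 1.160084; d = 1/u = 0.862007
p = (exp((r-q)*dt) - d) / (u - d) = 0.473025
Discount per step: exp(-r*dt) = 0.997004
Stock lattice S(k, i) with i counting down-moves:
  k=0: S(0,0) = 51.4800
  k=1: S(1,0) = 59.7211; S(1,1) = 44.3761
  k=2: S(2,0) = 69.2815; S(2,1) = 51.4800; S(2,2) = 38.2525
Terminal payoffs V(N, i) = max(K - S_T, 0):
  V(2,0) = 0.000000; V(2,1) = 4.180000; V(2,2) = 17.407515
Backward induction: V(k, i) = exp(-r*dt) * [p * V(k+1, i) + (1-p) * V(k+1, i+1)]; then take max(V_cont, immediate exercise) for American.
  V(1,0) = exp(-r*dt) * [p*0.000000 + (1-p)*4.180000] = 2.196159; exercise = 0.000000; V(1,0) = max -> 2.196159
  V(1,1) = exp(-r*dt) * [p*4.180000 + (1-p)*17.407515] = 11.117174; exercise = 11.283903; V(1,1) = max -> 11.283903
  V(0,0) = exp(-r*dt) * [p*2.196159 + (1-p)*11.283903] = 6.964253; exercise = 4.180000; V(0,0) = max -> 6.964253

Answer: Price = V(0,0) = 6.9643


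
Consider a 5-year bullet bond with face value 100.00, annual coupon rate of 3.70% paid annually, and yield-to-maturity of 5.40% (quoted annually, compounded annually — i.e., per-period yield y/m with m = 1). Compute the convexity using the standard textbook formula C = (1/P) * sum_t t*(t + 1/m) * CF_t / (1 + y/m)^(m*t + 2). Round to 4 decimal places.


Answer: Convexity = 24.4312

Derivation:
Coupon per period c = face * coupon_rate / m = 3.700000
Periods per year m = 1; per-period yield y/m = 0.054000
Number of cashflows N = 5
Cashflows (t years, CF_t, discount factor 1/(1+y/m)^(m*t), PV):
  t = 1.0000: CF_t = 3.700000, DF = 0.948767, PV = 3.510436
  t = 2.0000: CF_t = 3.700000, DF = 0.900158, PV = 3.330585
  t = 3.0000: CF_t = 3.700000, DF = 0.854040, PV = 3.159948
  t = 4.0000: CF_t = 3.700000, DF = 0.810285, PV = 2.998053
  t = 5.0000: CF_t = 103.700000, DF = 0.768771, PV = 79.721544
Price P = sum_t PV_t = 92.720566
Convexity numerator sum_t t*(t + 1/m) * CF_t / (1+y/m)^(m*t + 2):
  t = 1.0000: term = 6.319895
  t = 2.0000: term = 17.988317
  t = 3.0000: term = 34.133429
  t = 4.0000: term = 53.974429
  t = 5.0000: term = 2152.859734
Convexity = (1/P) * sum = 2265.275804 / 92.720566 = 24.431212


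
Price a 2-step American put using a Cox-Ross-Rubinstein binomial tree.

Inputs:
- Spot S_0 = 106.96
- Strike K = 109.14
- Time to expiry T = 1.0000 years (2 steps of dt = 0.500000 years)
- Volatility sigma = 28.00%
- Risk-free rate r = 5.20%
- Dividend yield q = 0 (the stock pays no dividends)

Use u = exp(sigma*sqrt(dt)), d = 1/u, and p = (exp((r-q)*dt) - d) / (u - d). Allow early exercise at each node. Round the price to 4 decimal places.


dt = T/N = 0.500000
u = exp(sigma*sqrt(dt)) = 1.218950; d = 1/u = 0.820378
p = (exp((r-q)*dt) - d) / (u - d) = 0.516752
Discount per step: exp(-r*dt) = 0.974335
Stock lattice S(k, i) with i counting down-moves:
  k=0: S(0,0) = 106.9600
  k=1: S(1,0) = 130.3789; S(1,1) = 87.7476
  k=2: S(2,0) = 158.9254; S(2,1) = 106.9600; S(2,2) = 71.9863
Terminal payoffs V(N, i) = max(K - S_T, 0):
  V(2,0) = 0.000000; V(2,1) = 2.180000; V(2,2) = 37.153750
Backward induction: V(k, i) = exp(-r*dt) * [p * V(k+1, i) + (1-p) * V(k+1, i+1)]; then take max(V_cont, immediate exercise) for American.
  V(1,0) = exp(-r*dt) * [p*0.000000 + (1-p)*2.180000] = 1.026443; exercise = 0.000000; V(1,0) = max -> 1.026443
  V(1,1) = exp(-r*dt) * [p*2.180000 + (1-p)*37.153750] = 18.591286; exercise = 21.392354; V(1,1) = max -> 21.392354
  V(0,0) = exp(-r*dt) * [p*1.026443 + (1-p)*21.392354] = 10.589299; exercise = 2.180000; V(0,0) = max -> 10.589299

Answer: Price = V(0,0) = 10.5893


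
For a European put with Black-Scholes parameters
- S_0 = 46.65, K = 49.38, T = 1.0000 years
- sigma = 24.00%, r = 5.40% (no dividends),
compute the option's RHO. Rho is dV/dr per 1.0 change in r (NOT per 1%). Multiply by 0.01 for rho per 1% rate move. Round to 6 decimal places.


Answer: Rho = -25.848063

Derivation:
d1 = 0.1080310141; d2 = -0.1319689859
phi(d1) = 0.3966210916; exp(-qT) = 1.0000000000; exp(-rT) = 0.9474321065
N(-d2) = 0.5524955886
Rho = -K*T*exp(-rT)*N(-d2) = -49.3800 * 1.0000 * 0.9474321065 * 0.5524955886 = -25.848063


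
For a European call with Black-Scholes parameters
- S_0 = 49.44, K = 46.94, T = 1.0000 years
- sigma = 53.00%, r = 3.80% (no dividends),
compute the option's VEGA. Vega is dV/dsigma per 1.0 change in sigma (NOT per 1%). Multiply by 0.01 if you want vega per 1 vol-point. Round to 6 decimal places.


Answer: Vega = 17.946253

Derivation:
d1 = 0.4346030617; d2 = -0.0953969383
phi(d1) = 0.3629905624; exp(-qT) = 1.0000000000; exp(-rT) = 0.9627129409
Vega = S * exp(-qT) * phi(d1) * sqrt(T) = 49.4400 * 1.0000000000 * 0.3629905624 * 1.0000000000 = 17.946253


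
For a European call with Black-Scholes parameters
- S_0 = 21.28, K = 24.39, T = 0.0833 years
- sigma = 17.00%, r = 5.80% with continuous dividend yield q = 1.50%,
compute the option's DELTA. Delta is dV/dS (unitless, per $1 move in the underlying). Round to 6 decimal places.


Answer: Delta = 0.003648

Derivation:
d1 = -2.6825655407; d2 = -2.7316304976
phi(d1) = 0.0109215490; exp(-qT) = 0.9987512803; exp(-rT) = 0.9951802524
N(d1) = 0.0036529917
Delta = exp(-qT) * N(d1) = 0.9987512803 * 0.0036529917 = 0.003648


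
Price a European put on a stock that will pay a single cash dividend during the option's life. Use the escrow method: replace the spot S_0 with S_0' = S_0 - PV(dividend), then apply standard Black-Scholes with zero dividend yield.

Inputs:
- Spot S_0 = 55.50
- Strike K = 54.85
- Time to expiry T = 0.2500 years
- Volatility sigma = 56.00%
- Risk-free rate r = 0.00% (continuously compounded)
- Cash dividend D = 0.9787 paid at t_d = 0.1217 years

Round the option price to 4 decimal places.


Answer: Price = 6.2544

Derivation:
PV(D) = D * exp(-r * t_d) = 0.9787 * 1.00000000 = 0.97870000
S_0' = S_0 - PV(D) = 55.5000 - 0.97870000 = 54.52130000
d1 = (ln(S_0'/K) + (r + sigma^2/2)*T) / (sigma*sqrt(T)) = 0.11853309
d2 = d1 - sigma*sqrt(T) = -0.16146691
exp(-rT) = 1.00000000
N(-d1) = 0.45282264; N(-d2) = 0.56413717
P = K * exp(-rT) * N(-d2) - S_0' * N(-d1) = 54.8500 * 1.00000000 * 0.56413717 - 54.52130000 * 0.45282264 = 6.2544


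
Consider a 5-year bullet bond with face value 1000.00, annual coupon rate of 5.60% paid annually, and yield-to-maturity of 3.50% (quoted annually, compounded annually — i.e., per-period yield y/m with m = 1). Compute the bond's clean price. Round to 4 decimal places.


Answer: Price = 1094.8161

Derivation:
Coupon per period c = face * coupon_rate / m = 56.000000
Periods per year m = 1; per-period yield y/m = 0.035000
Number of cashflows N = 5
Cashflows (t years, CF_t, discount factor 1/(1+y/m)^(m*t), PV):
  t = 1.0000: CF_t = 56.000000, DF = 0.966184, PV = 54.106280
  t = 2.0000: CF_t = 56.000000, DF = 0.933511, PV = 52.276599
  t = 3.0000: CF_t = 56.000000, DF = 0.901943, PV = 50.508792
  t = 4.0000: CF_t = 56.000000, DF = 0.871442, PV = 48.800765
  t = 5.0000: CF_t = 1056.000000, DF = 0.841973, PV = 889.123664
Price P = sum_t PV_t = 1094.816100


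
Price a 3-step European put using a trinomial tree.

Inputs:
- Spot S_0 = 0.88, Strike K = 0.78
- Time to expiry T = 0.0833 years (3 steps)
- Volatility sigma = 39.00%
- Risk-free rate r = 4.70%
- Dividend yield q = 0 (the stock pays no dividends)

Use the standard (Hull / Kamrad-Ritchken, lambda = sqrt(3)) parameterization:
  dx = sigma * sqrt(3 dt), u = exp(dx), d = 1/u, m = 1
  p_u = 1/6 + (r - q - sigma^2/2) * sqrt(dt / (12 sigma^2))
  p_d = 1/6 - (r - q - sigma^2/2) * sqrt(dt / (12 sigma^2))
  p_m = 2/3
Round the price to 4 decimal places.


Answer: Price = V(0,0) = 0.0052

Derivation:
dt = T/N = 0.027767; dx = sigma*sqrt(3*dt) = 0.112561
u = exp(dx) = 1.119140; d = 1/u = 0.893543
p_u = 0.163084, p_m = 0.666667, p_d = 0.170250
Discount per step: exp(-r*dt) = 0.998696
Stock lattice S(k, j) with j the centered position index:
  k=0: S(0,+0) = 0.8800
  k=1: S(1,-1) = 0.7863; S(1,+0) = 0.8800; S(1,+1) = 0.9848
  k=2: S(2,-2) = 0.7026; S(2,-1) = 0.7863; S(2,+0) = 0.8800; S(2,+1) = 0.9848; S(2,+2) = 1.1022
  k=3: S(3,-3) = 0.6278; S(3,-2) = 0.7026; S(3,-1) = 0.7863; S(3,+0) = 0.8800; S(3,+1) = 0.9848; S(3,+2) = 1.1022; S(3,+3) = 1.2335
Terminal payoffs V(N, j) = max(K - S_T, 0):
  V(3,-3) = 0.152189; V(3,-2) = 0.077391; V(3,-1) = 0.000000; V(3,+0) = 0.000000; V(3,+1) = 0.000000; V(3,+2) = 0.000000; V(3,+3) = 0.000000
Backward induction: V(k, j) = exp(-r*dt) * [p_u * V(k+1, j+1) + p_m * V(k+1, j) + p_d * V(k+1, j-1)]
  V(2,-2) = exp(-r*dt) * [p_u*0.000000 + p_m*0.077391 + p_d*0.152189] = 0.077403
  V(2,-1) = exp(-r*dt) * [p_u*0.000000 + p_m*0.000000 + p_d*0.077391] = 0.013159
  V(2,+0) = exp(-r*dt) * [p_u*0.000000 + p_m*0.000000 + p_d*0.000000] = 0.000000
  V(2,+1) = exp(-r*dt) * [p_u*0.000000 + p_m*0.000000 + p_d*0.000000] = 0.000000
  V(2,+2) = exp(-r*dt) * [p_u*0.000000 + p_m*0.000000 + p_d*0.000000] = 0.000000
  V(1,-1) = exp(-r*dt) * [p_u*0.000000 + p_m*0.013159 + p_d*0.077403] = 0.021922
  V(1,+0) = exp(-r*dt) * [p_u*0.000000 + p_m*0.000000 + p_d*0.013159] = 0.002237
  V(1,+1) = exp(-r*dt) * [p_u*0.000000 + p_m*0.000000 + p_d*0.000000] = 0.000000
  V(0,+0) = exp(-r*dt) * [p_u*0.000000 + p_m*0.002237 + p_d*0.021922] = 0.005217


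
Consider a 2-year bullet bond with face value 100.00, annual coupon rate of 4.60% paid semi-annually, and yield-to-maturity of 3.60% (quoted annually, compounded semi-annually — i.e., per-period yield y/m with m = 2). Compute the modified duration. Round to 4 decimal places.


Coupon per period c = face * coupon_rate / m = 2.300000
Periods per year m = 2; per-period yield y/m = 0.018000
Number of cashflows N = 4
Cashflows (t years, CF_t, discount factor 1/(1+y/m)^(m*t), PV):
  t = 0.5000: CF_t = 2.300000, DF = 0.982318, PV = 2.259332
  t = 1.0000: CF_t = 2.300000, DF = 0.964949, PV = 2.219383
  t = 1.5000: CF_t = 2.300000, DF = 0.947887, PV = 2.180141
  t = 2.0000: CF_t = 102.300000, DF = 0.931127, PV = 95.254285
Price P = sum_t PV_t = 101.913141
First compute Macaulay numerator sum_t t * PV_t:
  t * PV_t at t = 0.5000: 1.129666
  t * PV_t at t = 1.0000: 2.219383
  t * PV_t at t = 1.5000: 3.270211
  t * PV_t at t = 2.0000: 190.508570
Macaulay duration D = 197.127830 / 101.913141 = 1.934273
Modified duration = D / (1 + y/m) = 1.934273 / (1 + 0.018000) = 1.900072

Answer: Modified duration = 1.9001


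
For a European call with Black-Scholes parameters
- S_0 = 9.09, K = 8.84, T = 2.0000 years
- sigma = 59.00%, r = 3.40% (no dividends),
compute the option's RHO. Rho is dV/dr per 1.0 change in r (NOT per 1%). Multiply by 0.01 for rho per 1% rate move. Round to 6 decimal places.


Answer: Rho = 6.296923

Derivation:
d1 = 0.5321134710; d2 = -0.3022725308
phi(d1) = 0.3462788491; exp(-qT) = 1.0000000000; exp(-rT) = 0.9342604736
N(d2) = 0.3812221584
Rho = K*T*exp(-rT)*N(d2) = 8.8400 * 2.0000 * 0.9342604736 * 0.3812221584 = 6.296923


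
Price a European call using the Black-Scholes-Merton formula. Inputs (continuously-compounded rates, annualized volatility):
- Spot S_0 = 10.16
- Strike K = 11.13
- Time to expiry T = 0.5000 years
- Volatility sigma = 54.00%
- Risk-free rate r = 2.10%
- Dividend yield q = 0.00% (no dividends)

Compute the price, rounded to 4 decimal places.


d1 = (ln(S/K) + (r - q + 0.5*sigma^2) * T) / (sigma * sqrt(T)) = -0.02039014
d2 = d1 - sigma * sqrt(T) = -0.40222780
exp(-rT) = 0.98955493; exp(-qT) = 1.00000000
C = S_0 * exp(-qT) * N(d1) - K * exp(-rT) * N(d2)
N(d1) = 0.49186607; N(d2) = 0.34375819
C = 10.1600 * 1.00000000 * 0.49186607 - 11.1300 * 0.98955493 * 0.34375819 = 1.2113

Answer: Price = 1.2113


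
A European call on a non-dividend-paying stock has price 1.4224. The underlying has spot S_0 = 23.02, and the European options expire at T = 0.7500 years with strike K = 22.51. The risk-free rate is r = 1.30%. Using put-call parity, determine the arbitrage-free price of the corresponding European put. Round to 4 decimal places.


Answer: Put price = 0.6940

Derivation:
Put-call parity: C - P = S_0 * exp(-qT) - K * exp(-rT).
S_0 * exp(-qT) = 23.0200 * 1.00000000 = 23.02000000
K * exp(-rT) = 22.5100 * 0.99029738 = 22.29159396
P = C - S*exp(-qT) + K*exp(-rT)
P = 1.4224 - 23.02000000 + 22.29159396 = 0.6940


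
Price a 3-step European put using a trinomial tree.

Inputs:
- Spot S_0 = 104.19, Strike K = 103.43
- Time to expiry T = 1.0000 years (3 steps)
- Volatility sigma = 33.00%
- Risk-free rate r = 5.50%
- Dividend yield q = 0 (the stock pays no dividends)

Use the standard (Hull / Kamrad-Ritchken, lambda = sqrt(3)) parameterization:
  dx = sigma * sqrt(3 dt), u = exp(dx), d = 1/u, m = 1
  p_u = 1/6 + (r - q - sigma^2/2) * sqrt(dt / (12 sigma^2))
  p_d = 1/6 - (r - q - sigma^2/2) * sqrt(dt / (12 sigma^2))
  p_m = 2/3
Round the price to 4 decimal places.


dt = T/N = 0.333333; dx = sigma*sqrt(3*dt) = 0.330000
u = exp(dx) = 1.390968; d = 1/u = 0.718924
p_u = 0.166944, p_m = 0.666667, p_d = 0.166389
Discount per step: exp(-r*dt) = 0.981834
Stock lattice S(k, j) with j the centered position index:
  k=0: S(0,+0) = 104.1900
  k=1: S(1,-1) = 74.9047; S(1,+0) = 104.1900; S(1,+1) = 144.9250
  k=2: S(2,-2) = 53.8507; S(2,-1) = 74.9047; S(2,+0) = 104.1900; S(2,+1) = 144.9250; S(2,+2) = 201.5860
  k=3: S(3,-3) = 38.7146; S(3,-2) = 53.8507; S(3,-1) = 74.9047; S(3,+0) = 104.1900; S(3,+1) = 144.9250; S(3,+2) = 201.5860; S(3,+3) = 280.3997
Terminal payoffs V(N, j) = max(K - S_T, 0):
  V(3,-3) = 64.715425; V(3,-2) = 49.579259; V(3,-1) = 28.525336; V(3,+0) = 0.000000; V(3,+1) = 0.000000; V(3,+2) = 0.000000; V(3,+3) = 0.000000
Backward induction: V(k, j) = exp(-r*dt) * [p_u * V(k+1, j+1) + p_m * V(k+1, j) + p_d * V(k+1, j-1)]
  V(2,-2) = exp(-r*dt) * [p_u*28.525336 + p_m*49.579259 + p_d*64.715425] = 47.700342
  V(2,-1) = exp(-r*dt) * [p_u*0.000000 + p_m*28.525336 + p_d*49.579259] = 26.771000
  V(2,+0) = exp(-r*dt) * [p_u*0.000000 + p_m*0.000000 + p_d*28.525336] = 4.660076
  V(2,+1) = exp(-r*dt) * [p_u*0.000000 + p_m*0.000000 + p_d*0.000000] = 0.000000
  V(2,+2) = exp(-r*dt) * [p_u*0.000000 + p_m*0.000000 + p_d*0.000000] = 0.000000
  V(1,-1) = exp(-r*dt) * [p_u*4.660076 + p_m*26.771000 + p_d*47.700342] = 26.079579
  V(1,+0) = exp(-r*dt) * [p_u*0.000000 + p_m*4.660076 + p_d*26.771000] = 7.423757
  V(1,+1) = exp(-r*dt) * [p_u*0.000000 + p_m*0.000000 + p_d*4.660076] = 0.761299
  V(0,+0) = exp(-r*dt) * [p_u*0.761299 + p_m*7.423757 + p_d*26.079579] = 9.244571

Answer: Price = V(0,0) = 9.2446


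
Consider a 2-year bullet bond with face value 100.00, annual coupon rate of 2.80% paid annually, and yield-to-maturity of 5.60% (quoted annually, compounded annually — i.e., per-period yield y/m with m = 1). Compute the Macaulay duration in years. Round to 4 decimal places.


Coupon per period c = face * coupon_rate / m = 2.800000
Periods per year m = 1; per-period yield y/m = 0.056000
Number of cashflows N = 2
Cashflows (t years, CF_t, discount factor 1/(1+y/m)^(m*t), PV):
  t = 1.0000: CF_t = 2.800000, DF = 0.946970, PV = 2.651515
  t = 2.0000: CF_t = 102.800000, DF = 0.896752, PV = 92.186065
Price P = sum_t PV_t = 94.837580
Macaulay numerator sum_t t * PV_t:
  t * PV_t at t = 1.0000: 2.651515
  t * PV_t at t = 2.0000: 184.372130
Macaulay duration D = (sum_t t * PV_t) / P = 187.023646 / 94.837580 = 1.972042

Answer: Macaulay duration = 1.9720 years


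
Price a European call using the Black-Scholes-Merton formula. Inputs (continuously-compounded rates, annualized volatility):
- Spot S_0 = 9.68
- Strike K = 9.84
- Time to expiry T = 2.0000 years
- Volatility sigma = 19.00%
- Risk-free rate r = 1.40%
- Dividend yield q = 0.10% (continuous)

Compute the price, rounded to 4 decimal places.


Answer: Price = 1.0744

Derivation:
d1 = (ln(S/K) + (r - q + 0.5*sigma^2) * T) / (sigma * sqrt(T)) = 0.17010083
d2 = d1 - sigma * sqrt(T) = -0.09859975
exp(-rT) = 0.97238837; exp(-qT) = 0.99800200
C = S_0 * exp(-qT) * N(d1) - K * exp(-rT) * N(d2)
N(d1) = 0.56753458; N(d2) = 0.46072803
C = 9.6800 * 0.99800200 * 0.56753458 - 9.8400 * 0.97238837 * 0.46072803 = 1.0744


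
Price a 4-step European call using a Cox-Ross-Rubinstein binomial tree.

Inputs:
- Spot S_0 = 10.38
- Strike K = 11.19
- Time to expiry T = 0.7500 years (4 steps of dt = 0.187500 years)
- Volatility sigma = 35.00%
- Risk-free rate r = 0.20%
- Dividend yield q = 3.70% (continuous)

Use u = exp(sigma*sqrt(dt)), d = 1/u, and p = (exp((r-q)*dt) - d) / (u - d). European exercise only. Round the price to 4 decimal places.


Answer: Price = V(0,0) = 0.8431

Derivation:
dt = T/N = 0.187500
u = exp(sigma*sqrt(dt)) = 1.163642; d = 1/u = 0.859371
p = (exp((r-q)*dt) - d) / (u - d) = 0.440686
Discount per step: exp(-r*dt) = 0.999625
Stock lattice S(k, i) with i counting down-moves:
  k=0: S(0,0) = 10.3800
  k=1: S(1,0) = 12.0786; S(1,1) = 8.9203
  k=2: S(2,0) = 14.0552; S(2,1) = 10.3800; S(2,2) = 7.6658
  k=3: S(3,0) = 16.3552; S(3,1) = 12.0786; S(3,2) = 8.9203; S(3,3) = 6.5878
  k=4: S(4,0) = 19.0316; S(4,1) = 14.0552; S(4,2) = 10.3800; S(4,3) = 7.6658; S(4,4) = 5.6614
Terminal payoffs V(N, i) = max(S_T - K, 0):
  V(4,0) = 7.841560; V(4,1) = 2.865163; V(4,2) = 0.000000; V(4,3) = 0.000000; V(4,4) = 0.000000
Backward induction: V(k, i) = exp(-r*dt) * [p * V(k+1, i) + (1-p) * V(k+1, i+1)].
  V(3,0) = exp(-r*dt) * [p*7.841560 + (1-p)*2.865163] = 5.056297
  V(3,1) = exp(-r*dt) * [p*2.865163 + (1-p)*0.000000] = 1.262165
  V(3,2) = exp(-r*dt) * [p*0.000000 + (1-p)*0.000000] = 0.000000
  V(3,3) = exp(-r*dt) * [p*0.000000 + (1-p)*0.000000] = 0.000000
  V(2,0) = exp(-r*dt) * [p*5.056297 + (1-p)*1.262165] = 2.933087
  V(2,1) = exp(-r*dt) * [p*1.262165 + (1-p)*0.000000] = 0.556010
  V(2,2) = exp(-r*dt) * [p*0.000000 + (1-p)*0.000000] = 0.000000
  V(1,0) = exp(-r*dt) * [p*2.933087 + (1-p)*0.556010] = 1.602954
  V(1,1) = exp(-r*dt) * [p*0.556010 + (1-p)*0.000000] = 0.244934
  V(0,0) = exp(-r*dt) * [p*1.602954 + (1-p)*0.244934] = 0.843079


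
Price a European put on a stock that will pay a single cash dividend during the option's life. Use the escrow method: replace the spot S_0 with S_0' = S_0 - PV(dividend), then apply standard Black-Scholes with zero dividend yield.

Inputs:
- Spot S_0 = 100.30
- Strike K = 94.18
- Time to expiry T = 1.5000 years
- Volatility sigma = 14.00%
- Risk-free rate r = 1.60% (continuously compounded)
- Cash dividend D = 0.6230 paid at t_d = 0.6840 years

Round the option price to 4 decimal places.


Answer: Price = 3.3889

Derivation:
PV(D) = D * exp(-r * t_d) = 0.6230 * 0.98911567 = 0.61621906
S_0' = S_0 - PV(D) = 100.3000 - 0.61621906 = 99.68378094
d1 = (ln(S_0'/K) + (r + sigma^2/2)*T) / (sigma*sqrt(T)) = 0.55693897
d2 = d1 - sigma*sqrt(T) = 0.38547469
exp(-rT) = 0.97628571
N(-d1) = 0.28878456; N(-d2) = 0.34994288
P = K * exp(-rT) * N(-d2) - S_0' * N(-d1) = 94.1800 * 0.97628571 * 0.34994288 - 99.68378094 * 0.28878456 = 3.3889


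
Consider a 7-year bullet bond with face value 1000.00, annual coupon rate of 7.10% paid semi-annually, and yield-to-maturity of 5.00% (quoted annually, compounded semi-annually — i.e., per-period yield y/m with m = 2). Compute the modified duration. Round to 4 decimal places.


Coupon per period c = face * coupon_rate / m = 35.500000
Periods per year m = 2; per-period yield y/m = 0.025000
Number of cashflows N = 14
Cashflows (t years, CF_t, discount factor 1/(1+y/m)^(m*t), PV):
  t = 0.5000: CF_t = 35.500000, DF = 0.975610, PV = 34.634146
  t = 1.0000: CF_t = 35.500000, DF = 0.951814, PV = 33.789411
  t = 1.5000: CF_t = 35.500000, DF = 0.928599, PV = 32.965279
  t = 2.0000: CF_t = 35.500000, DF = 0.905951, PV = 32.161248
  t = 2.5000: CF_t = 35.500000, DF = 0.883854, PV = 31.376827
  t = 3.0000: CF_t = 35.500000, DF = 0.862297, PV = 30.611539
  t = 3.5000: CF_t = 35.500000, DF = 0.841265, PV = 29.864916
  t = 4.0000: CF_t = 35.500000, DF = 0.820747, PV = 29.136503
  t = 4.5000: CF_t = 35.500000, DF = 0.800728, PV = 28.425857
  t = 5.0000: CF_t = 35.500000, DF = 0.781198, PV = 27.732543
  t = 5.5000: CF_t = 35.500000, DF = 0.762145, PV = 27.056140
  t = 6.0000: CF_t = 35.500000, DF = 0.743556, PV = 26.396234
  t = 6.5000: CF_t = 35.500000, DF = 0.725420, PV = 25.752423
  t = 7.0000: CF_t = 1035.500000, DF = 0.707727, PV = 732.851511
Price P = sum_t PV_t = 1122.754578
First compute Macaulay numerator sum_t t * PV_t:
  t * PV_t at t = 0.5000: 17.317073
  t * PV_t at t = 1.0000: 33.789411
  t * PV_t at t = 1.5000: 49.447919
  t * PV_t at t = 2.0000: 64.322496
  t * PV_t at t = 2.5000: 78.442068
  t * PV_t at t = 3.0000: 91.834616
  t * PV_t at t = 3.5000: 104.527205
  t * PV_t at t = 4.0000: 116.546013
  t * PV_t at t = 4.5000: 127.916356
  t * PV_t at t = 5.0000: 138.662716
  t * PV_t at t = 5.5000: 148.808769
  t * PV_t at t = 6.0000: 158.377404
  t * PV_t at t = 6.5000: 167.390752
  t * PV_t at t = 7.0000: 5129.960578
Macaulay duration D = 6427.343376 / 1122.754578 = 5.724620
Modified duration = D / (1 + y/m) = 5.724620 / (1 + 0.025000) = 5.584995

Answer: Modified duration = 5.5850


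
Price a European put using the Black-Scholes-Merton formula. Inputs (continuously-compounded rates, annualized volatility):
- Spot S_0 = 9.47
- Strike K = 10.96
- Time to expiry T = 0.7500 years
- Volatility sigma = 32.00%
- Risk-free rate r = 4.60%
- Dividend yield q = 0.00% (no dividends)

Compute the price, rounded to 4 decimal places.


Answer: Price = 1.7522

Derivation:
d1 = (ln(S/K) + (r - q + 0.5*sigma^2) * T) / (sigma * sqrt(T)) = -0.26422209
d2 = d1 - sigma * sqrt(T) = -0.54135022
exp(-rT) = 0.96608834; exp(-qT) = 1.00000000
P = K * exp(-rT) * N(-d2) - S_0 * exp(-qT) * N(-d1)
N(-d1) = 0.60419561; N(-d2) = 0.70586689
P = 10.9600 * 0.96608834 * 0.70586689 - 9.4700 * 1.00000000 * 0.60419561 = 1.7522


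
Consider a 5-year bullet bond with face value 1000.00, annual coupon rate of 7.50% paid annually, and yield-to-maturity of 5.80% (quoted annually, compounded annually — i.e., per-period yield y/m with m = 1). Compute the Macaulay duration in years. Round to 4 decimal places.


Answer: Macaulay duration = 4.3740 years

Derivation:
Coupon per period c = face * coupon_rate / m = 75.000000
Periods per year m = 1; per-period yield y/m = 0.058000
Number of cashflows N = 5
Cashflows (t years, CF_t, discount factor 1/(1+y/m)^(m*t), PV):
  t = 1.0000: CF_t = 75.000000, DF = 0.945180, PV = 70.888469
  t = 2.0000: CF_t = 75.000000, DF = 0.893364, PV = 67.002333
  t = 3.0000: CF_t = 75.000000, DF = 0.844390, PV = 63.329238
  t = 4.0000: CF_t = 75.000000, DF = 0.798100, PV = 59.857503
  t = 5.0000: CF_t = 1075.000000, DF = 0.754348, PV = 810.923947
Price P = sum_t PV_t = 1072.001490
Macaulay numerator sum_t t * PV_t:
  t * PV_t at t = 1.0000: 70.888469
  t * PV_t at t = 2.0000: 134.004667
  t * PV_t at t = 3.0000: 189.987713
  t * PV_t at t = 4.0000: 239.430010
  t * PV_t at t = 5.0000: 4054.619737
Macaulay duration D = (sum_t t * PV_t) / P = 4688.930596 / 1072.001490 = 4.373996


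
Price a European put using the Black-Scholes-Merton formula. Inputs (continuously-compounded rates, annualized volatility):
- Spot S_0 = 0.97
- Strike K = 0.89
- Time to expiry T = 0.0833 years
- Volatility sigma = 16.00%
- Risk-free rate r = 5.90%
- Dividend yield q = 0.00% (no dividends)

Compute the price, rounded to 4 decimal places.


d1 = (ln(S/K) + (r - q + 0.5*sigma^2) * T) / (sigma * sqrt(T)) = 1.99345983
d2 = d1 - sigma * sqrt(T) = 1.94728104
exp(-rT) = 0.99509736; exp(-qT) = 1.00000000
P = K * exp(-rT) * N(-d2) - S_0 * exp(-qT) * N(-d1)
N(-d1) = 0.02310556; N(-d2) = 0.02575053
P = 0.8900 * 0.99509736 * 0.02575053 - 0.9700 * 1.00000000 * 0.02310556 = 0.0004

Answer: Price = 0.0004


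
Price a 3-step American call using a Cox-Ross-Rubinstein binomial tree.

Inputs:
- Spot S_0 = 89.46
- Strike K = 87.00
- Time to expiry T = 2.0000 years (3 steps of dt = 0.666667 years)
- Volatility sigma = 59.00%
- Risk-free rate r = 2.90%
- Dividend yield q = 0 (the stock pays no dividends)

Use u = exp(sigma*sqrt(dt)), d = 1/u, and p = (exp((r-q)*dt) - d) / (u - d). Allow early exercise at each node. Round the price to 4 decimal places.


dt = T/N = 0.666667
u = exp(sigma*sqrt(dt)) = 1.618877; d = 1/u = 0.617712
p = (exp((r-q)*dt) - d) / (u - d) = 0.401342
Discount per step: exp(-r*dt) = 0.980852
Stock lattice S(k, i) with i counting down-moves:
  k=0: S(0,0) = 89.4600
  k=1: S(1,0) = 144.8248; S(1,1) = 55.2605
  k=2: S(2,0) = 234.4536; S(2,1) = 89.4600; S(2,2) = 34.1351
  k=3: S(3,0) = 379.5516; S(3,1) = 144.8248; S(3,2) = 55.2605; S(3,3) = 21.0856
Terminal payoffs V(N, i) = max(S_T - K, 0):
  V(3,0) = 292.551596; V(3,1) = 57.824778; V(3,2) = 0.000000; V(3,3) = 0.000000
Backward induction: V(k, i) = exp(-r*dt) * [p * V(k+1, i) + (1-p) * V(k+1, i+1)]; then take max(V_cont, immediate exercise) for American.
  V(2,0) = exp(-r*dt) * [p*292.551596 + (1-p)*57.824778] = 149.119413; exercise = 147.453568; V(2,0) = max -> 149.119413
  V(2,1) = exp(-r*dt) * [p*57.824778 + (1-p)*0.000000] = 22.763126; exercise = 2.460000; V(2,1) = max -> 22.763126
  V(2,2) = exp(-r*dt) * [p*0.000000 + (1-p)*0.000000] = 0.000000; exercise = 0.000000; V(2,2) = max -> 0.000000
  V(1,0) = exp(-r*dt) * [p*149.119413 + (1-p)*22.763126] = 72.068296; exercise = 57.824778; V(1,0) = max -> 72.068296
  V(1,1) = exp(-r*dt) * [p*22.763126 + (1-p)*0.000000] = 8.960863; exercise = 0.000000; V(1,1) = max -> 8.960863
  V(0,0) = exp(-r*dt) * [p*72.068296 + (1-p)*8.960863] = 33.631963; exercise = 2.460000; V(0,0) = max -> 33.631963

Answer: Price = V(0,0) = 33.6320


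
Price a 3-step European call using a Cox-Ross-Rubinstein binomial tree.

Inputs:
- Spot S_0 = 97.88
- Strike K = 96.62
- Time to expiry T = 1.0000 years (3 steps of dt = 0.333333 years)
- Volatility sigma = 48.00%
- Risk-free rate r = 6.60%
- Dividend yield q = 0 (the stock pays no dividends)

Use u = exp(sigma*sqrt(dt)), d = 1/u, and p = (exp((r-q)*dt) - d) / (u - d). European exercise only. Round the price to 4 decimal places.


Answer: Price = V(0,0) = 23.2296

Derivation:
dt = T/N = 0.333333
u = exp(sigma*sqrt(dt)) = 1.319335; d = 1/u = 0.757957
p = (exp((r-q)*dt) - d) / (u - d) = 0.470782
Discount per step: exp(-r*dt) = 0.978240
Stock lattice S(k, i) with i counting down-moves:
  k=0: S(0,0) = 97.8800
  k=1: S(1,0) = 129.1365; S(1,1) = 74.1889
  k=2: S(2,0) = 170.3744; S(2,1) = 97.8800; S(2,2) = 56.2320
  k=3: S(3,0) = 224.7810; S(3,1) = 129.1365; S(3,2) = 74.1889; S(3,3) = 42.6215
Terminal payoffs V(N, i) = max(S_T - K, 0):
  V(3,0) = 128.161007; V(3,1) = 32.516550; V(3,2) = 0.000000; V(3,3) = 0.000000
Backward induction: V(k, i) = exp(-r*dt) * [p * V(k+1, i) + (1-p) * V(k+1, i+1)].
  V(2,0) = exp(-r*dt) * [p*128.161007 + (1-p)*32.516550] = 75.856850
  V(2,1) = exp(-r*dt) * [p*32.516550 + (1-p)*0.000000] = 14.975088
  V(2,2) = exp(-r*dt) * [p*0.000000 + (1-p)*0.000000] = 0.000000
  V(1,0) = exp(-r*dt) * [p*75.856850 + (1-p)*14.975088] = 42.687565
  V(1,1) = exp(-r*dt) * [p*14.975088 + (1-p)*0.000000] = 6.896589
  V(0,0) = exp(-r*dt) * [p*42.687565 + (1-p)*6.896589] = 23.229605


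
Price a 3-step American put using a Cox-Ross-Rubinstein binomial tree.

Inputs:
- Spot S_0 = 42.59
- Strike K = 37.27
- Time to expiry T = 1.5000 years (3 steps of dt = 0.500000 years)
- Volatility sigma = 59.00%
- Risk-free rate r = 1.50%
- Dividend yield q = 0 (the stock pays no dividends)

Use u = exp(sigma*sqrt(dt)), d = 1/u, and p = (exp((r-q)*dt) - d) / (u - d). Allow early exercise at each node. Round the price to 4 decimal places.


Answer: Price = V(0,0) = 9.1080

Derivation:
dt = T/N = 0.500000
u = exp(sigma*sqrt(dt)) = 1.517695; d = 1/u = 0.658894
p = (exp((r-q)*dt) - d) / (u - d) = 0.405955
Discount per step: exp(-r*dt) = 0.992528
Stock lattice S(k, i) with i counting down-moves:
  k=0: S(0,0) = 42.5900
  k=1: S(1,0) = 64.6386; S(1,1) = 28.0623
  k=2: S(2,0) = 98.1018; S(2,1) = 42.5900; S(2,2) = 18.4901
  k=3: S(3,0) = 148.8886; S(3,1) = 64.6386; S(3,2) = 28.0623; S(3,3) = 12.1830
Terminal payoffs V(N, i) = max(K - S_T, 0):
  V(3,0) = 0.000000; V(3,1) = 0.000000; V(3,2) = 9.207716; V(3,3) = 25.087013
Backward induction: V(k, i) = exp(-r*dt) * [p * V(k+1, i) + (1-p) * V(k+1, i+1)]; then take max(V_cont, immediate exercise) for American.
  V(2,0) = exp(-r*dt) * [p*0.000000 + (1-p)*0.000000] = 0.000000; exercise = 0.000000; V(2,0) = max -> 0.000000
  V(2,1) = exp(-r*dt) * [p*0.000000 + (1-p)*9.207716] = 5.428931; exercise = 0.000000; V(2,1) = max -> 5.428931
  V(2,2) = exp(-r*dt) * [p*9.207716 + (1-p)*25.087013] = 18.501457; exercise = 18.779936; V(2,2) = max -> 18.779936
  V(1,0) = exp(-r*dt) * [p*0.000000 + (1-p)*5.428931] = 3.200935; exercise = 0.000000; V(1,0) = max -> 3.200935
  V(1,1) = exp(-r*dt) * [p*5.428931 + (1-p)*18.779936] = 13.260210; exercise = 9.207716; V(1,1) = max -> 13.260210
  V(0,0) = exp(-r*dt) * [p*3.200935 + (1-p)*13.260210] = 9.108034; exercise = 0.000000; V(0,0) = max -> 9.108034


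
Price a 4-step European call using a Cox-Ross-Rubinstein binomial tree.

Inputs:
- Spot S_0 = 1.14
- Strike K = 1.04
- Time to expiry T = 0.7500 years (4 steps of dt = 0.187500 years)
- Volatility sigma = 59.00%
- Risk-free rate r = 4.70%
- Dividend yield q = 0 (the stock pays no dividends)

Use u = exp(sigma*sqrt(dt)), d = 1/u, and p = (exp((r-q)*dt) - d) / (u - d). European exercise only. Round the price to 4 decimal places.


dt = T/N = 0.187500
u = exp(sigma*sqrt(dt)) = 1.291078; d = 1/u = 0.774547
p = (exp((r-q)*dt) - d) / (u - d) = 0.453612
Discount per step: exp(-r*dt) = 0.991226
Stock lattice S(k, i) with i counting down-moves:
  k=0: S(0,0) = 1.1400
  k=1: S(1,0) = 1.4718; S(1,1) = 0.8830
  k=2: S(2,0) = 1.9002; S(2,1) = 1.1400; S(2,2) = 0.6839
  k=3: S(3,0) = 2.4534; S(3,1) = 1.4718; S(3,2) = 0.8830; S(3,3) = 0.5297
  k=4: S(4,0) = 3.1675; S(4,1) = 1.9002; S(4,2) = 1.1400; S(4,3) = 0.6839; S(4,4) = 0.4103
Terminal payoffs V(N, i) = max(S_T - K, 0):
  V(4,0) = 2.127486; V(4,1) = 0.860246; V(4,2) = 0.100000; V(4,3) = 0.000000; V(4,4) = 0.000000
Backward induction: V(k, i) = exp(-r*dt) * [p * V(k+1, i) + (1-p) * V(k+1, i+1)].
  V(3,0) = exp(-r*dt) * [p*2.127486 + (1-p)*0.860246] = 1.422490
  V(3,1) = exp(-r*dt) * [p*0.860246 + (1-p)*0.100000] = 0.440954
  V(3,2) = exp(-r*dt) * [p*0.100000 + (1-p)*0.000000] = 0.044963
  V(3,3) = exp(-r*dt) * [p*0.000000 + (1-p)*0.000000] = 0.000000
  V(2,0) = exp(-r*dt) * [p*1.422490 + (1-p)*0.440954] = 0.878415
  V(2,1) = exp(-r*dt) * [p*0.440954 + (1-p)*0.044963] = 0.222619
  V(2,2) = exp(-r*dt) * [p*0.044963 + (1-p)*0.000000] = 0.020217
  V(1,0) = exp(-r*dt) * [p*0.878415 + (1-p)*0.222619] = 0.515533
  V(1,1) = exp(-r*dt) * [p*0.222619 + (1-p)*0.020217] = 0.111046
  V(0,0) = exp(-r*dt) * [p*0.515533 + (1-p)*0.111046] = 0.291942

Answer: Price = V(0,0) = 0.2919


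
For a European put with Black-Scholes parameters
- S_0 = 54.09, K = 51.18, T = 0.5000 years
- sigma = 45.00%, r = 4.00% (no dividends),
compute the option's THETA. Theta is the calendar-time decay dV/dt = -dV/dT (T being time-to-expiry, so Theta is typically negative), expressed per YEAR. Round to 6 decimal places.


d1 = 0.3957456513; d2 = 0.0775475998
phi(d1) = 0.3688940353; exp(-qT) = 1.0000000000; exp(-rT) = 0.9801986733
Theta = -S*exp(-qT)*phi(d1)*sigma/(2*sqrt(T)) + r*K*exp(-rT)*N(-d2) - q*S*exp(-qT)*N(-d1)
N(-d1) = 0.3461463371; N(-d2) = 0.4690939630; sqrt(T) = 0.7071067812
Term 1 = -54.0900 * 1.0000000000 * 0.3688940353 * 0.4500 / (2 * 0.7071067812) = -6.3491579383
Term 2 = 0.0400 * 51.1800 * 0.9801986733 * 0.4690939630 = 0.9413133696
Term 3 = 0 (no dividend yield, q = 0)
Theta = -6.3491579383 + (0.9413133696) + (0.0000000000) = -5.407845

Answer: Theta = -5.407845


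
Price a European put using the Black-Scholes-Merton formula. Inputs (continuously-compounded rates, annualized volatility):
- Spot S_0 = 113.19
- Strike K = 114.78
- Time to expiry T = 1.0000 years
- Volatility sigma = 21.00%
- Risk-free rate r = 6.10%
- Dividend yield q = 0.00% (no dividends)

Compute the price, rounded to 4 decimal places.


Answer: Price = 6.8770

Derivation:
d1 = (ln(S/K) + (r - q + 0.5*sigma^2) * T) / (sigma * sqrt(T)) = 0.32905033
d2 = d1 - sigma * sqrt(T) = 0.11905033
exp(-rT) = 0.94082324; exp(-qT) = 1.00000000
P = K * exp(-rT) * N(-d2) - S_0 * exp(-qT) * N(-d1)
N(-d1) = 0.37105882; N(-d2) = 0.45261774
P = 114.7800 * 0.94082324 * 0.45261774 - 113.1900 * 1.00000000 * 0.37105882 = 6.8770


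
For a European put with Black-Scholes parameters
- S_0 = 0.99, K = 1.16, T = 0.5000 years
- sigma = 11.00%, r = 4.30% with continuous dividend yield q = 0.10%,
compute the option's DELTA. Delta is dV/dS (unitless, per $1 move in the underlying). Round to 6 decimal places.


Answer: Delta = -0.957571

Derivation:
d1 = -1.7284947691; d2 = -1.8062765150
phi(d1) = 0.0895654517; exp(-qT) = 0.9995001250; exp(-rT) = 0.9787294775
N(-d1) = 0.9580502210
Delta = -exp(-qT) * N(-d1) = -0.9995001250 * 0.9580502210 = -0.957571


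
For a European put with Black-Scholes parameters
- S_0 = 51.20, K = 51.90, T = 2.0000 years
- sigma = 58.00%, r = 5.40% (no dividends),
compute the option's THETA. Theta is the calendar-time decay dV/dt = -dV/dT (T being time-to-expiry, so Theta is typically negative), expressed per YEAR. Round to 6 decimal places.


Answer: Theta = -2.099187

Derivation:
d1 = 0.5252349449; d2 = -0.2950089213
phi(d1) = 0.3475403843; exp(-qT) = 1.0000000000; exp(-rT) = 0.8976275964
Theta = -S*exp(-qT)*phi(d1)*sigma/(2*sqrt(T)) + r*K*exp(-rT)*N(-d2) - q*S*exp(-qT)*N(-d1)
N(-d1) = 0.2997099376; N(-d2) = 0.6160064677; sqrt(T) = 1.4142135624
Term 1 = -51.2000 * 1.0000000000 * 0.3475403843 * 0.5800 / (2 * 1.4142135624) = -3.6488687164
Term 2 = 0.0540 * 51.9000 * 0.8976275964 * 0.6160064677 = 1.5496819894
Term 3 = 0 (no dividend yield, q = 0)
Theta = -3.6488687164 + (1.5496819894) + (0.0000000000) = -2.099187


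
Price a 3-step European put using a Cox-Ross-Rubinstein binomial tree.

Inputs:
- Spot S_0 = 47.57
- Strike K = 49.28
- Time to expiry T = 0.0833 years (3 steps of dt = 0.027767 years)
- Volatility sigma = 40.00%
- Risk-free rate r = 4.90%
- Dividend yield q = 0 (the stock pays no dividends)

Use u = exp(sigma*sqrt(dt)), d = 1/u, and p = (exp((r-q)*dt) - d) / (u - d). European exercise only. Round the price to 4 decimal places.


dt = T/N = 0.027767
u = exp(sigma*sqrt(dt)) = 1.068925; d = 1/u = 0.935519
p = (exp((r-q)*dt) - d) / (u - d) = 0.493549
Discount per step: exp(-r*dt) = 0.998640
Stock lattice S(k, i) with i counting down-moves:
  k=0: S(0,0) = 47.5700
  k=1: S(1,0) = 50.8488; S(1,1) = 44.5027
  k=2: S(2,0) = 54.3535; S(2,1) = 47.5700; S(2,2) = 41.6331
  k=3: S(3,0) = 58.0998; S(3,1) = 50.8488; S(3,2) = 44.5027; S(3,3) = 38.9486
Terminal payoffs V(N, i) = max(K - S_T, 0):
  V(3,0) = 0.000000; V(3,1) = 0.000000; V(3,2) = 4.777339; V(3,3) = 10.331420
Backward induction: V(k, i) = exp(-r*dt) * [p * V(k+1, i) + (1-p) * V(k+1, i+1)].
  V(2,0) = exp(-r*dt) * [p*0.000000 + (1-p)*0.000000] = 0.000000
  V(2,1) = exp(-r*dt) * [p*0.000000 + (1-p)*4.777339] = 2.416201
  V(2,2) = exp(-r*dt) * [p*4.777339 + (1-p)*10.331420] = 7.579892
  V(1,0) = exp(-r*dt) * [p*0.000000 + (1-p)*2.416201] = 1.222025
  V(1,1) = exp(-r*dt) * [p*2.416201 + (1-p)*7.579892] = 5.024519
  V(0,0) = exp(-r*dt) * [p*1.222025 + (1-p)*5.024519] = 3.143524

Answer: Price = V(0,0) = 3.1435


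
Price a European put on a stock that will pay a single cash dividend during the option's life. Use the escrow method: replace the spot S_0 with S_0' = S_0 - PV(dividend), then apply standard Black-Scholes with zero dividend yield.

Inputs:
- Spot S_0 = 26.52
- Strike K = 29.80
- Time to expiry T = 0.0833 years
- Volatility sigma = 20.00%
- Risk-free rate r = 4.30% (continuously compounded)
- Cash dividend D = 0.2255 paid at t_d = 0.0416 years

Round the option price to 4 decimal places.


PV(D) = D * exp(-r * t_d) = 0.2255 * 0.99821280 = 0.22509699
S_0' = S_0 - PV(D) = 26.5200 - 0.22509699 = 26.29490301
d1 = (ln(S_0'/K) + (r + sigma^2/2)*T) / (sigma*sqrt(T)) = -2.07689102
d2 = d1 - sigma*sqrt(T) = -2.13461450
exp(-rT) = 0.99642451
N(-d1) = 0.98109419; N(-d2) = 0.98360374
P = K * exp(-rT) * N(-d2) - S_0' * N(-d1) = 29.8000 * 0.99642451 * 0.98360374 - 26.29490301 * 0.98109419 = 3.4088

Answer: Price = 3.4088


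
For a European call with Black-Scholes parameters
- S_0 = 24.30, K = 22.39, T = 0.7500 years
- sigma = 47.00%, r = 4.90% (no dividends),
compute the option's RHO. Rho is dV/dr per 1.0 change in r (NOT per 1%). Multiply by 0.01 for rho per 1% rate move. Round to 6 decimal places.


Answer: Rho = 8.660116

Derivation:
d1 = 0.4949228796; d2 = 0.0878909398
phi(d1) = 0.3529556520; exp(-qT) = 1.0000000000; exp(-rT) = 0.9639170845
N(d2) = 0.5350183212
Rho = K*T*exp(-rT)*N(d2) = 22.3900 * 0.7500 * 0.9639170845 * 0.5350183212 = 8.660116


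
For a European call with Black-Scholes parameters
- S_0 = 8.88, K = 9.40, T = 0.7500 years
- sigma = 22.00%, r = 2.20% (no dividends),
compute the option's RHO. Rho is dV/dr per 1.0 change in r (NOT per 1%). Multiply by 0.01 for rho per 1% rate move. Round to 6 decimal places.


d1 = -0.1168248969; d2 = -0.3073504857
phi(d1) = 0.3962291548; exp(-qT) = 1.0000000000; exp(-rT) = 0.9836353794
N(d2) = 0.3792883060
Rho = K*T*exp(-rT)*N(d2) = 9.4000 * 0.7500 * 0.9836353794 * 0.3792883060 = 2.630224

Answer: Rho = 2.630224


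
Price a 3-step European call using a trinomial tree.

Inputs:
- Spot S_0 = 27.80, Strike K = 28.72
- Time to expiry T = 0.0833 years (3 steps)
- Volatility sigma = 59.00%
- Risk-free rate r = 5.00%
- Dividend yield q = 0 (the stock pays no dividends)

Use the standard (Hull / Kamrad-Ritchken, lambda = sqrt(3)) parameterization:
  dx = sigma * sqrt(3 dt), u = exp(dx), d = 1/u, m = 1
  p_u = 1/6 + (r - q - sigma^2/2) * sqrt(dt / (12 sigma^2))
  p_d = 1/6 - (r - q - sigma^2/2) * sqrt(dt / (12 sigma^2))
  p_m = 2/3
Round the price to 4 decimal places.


Answer: Price = V(0,0) = 1.5094

Derivation:
dt = T/N = 0.027767; dx = sigma*sqrt(3*dt) = 0.170284
u = exp(dx) = 1.185642; d = 1/u = 0.843425
p_u = 0.156553, p_m = 0.666667, p_d = 0.176781
Discount per step: exp(-r*dt) = 0.998613
Stock lattice S(k, j) with j the centered position index:
  k=0: S(0,+0) = 27.8000
  k=1: S(1,-1) = 23.4472; S(1,+0) = 27.8000; S(1,+1) = 32.9608
  k=2: S(2,-2) = 19.7760; S(2,-1) = 23.4472; S(2,+0) = 27.8000; S(2,+1) = 32.9608; S(2,+2) = 39.0798
  k=3: S(3,-3) = 16.6795; S(3,-2) = 19.7760; S(3,-1) = 23.4472; S(3,+0) = 27.8000; S(3,+1) = 32.9608; S(3,+2) = 39.0798; S(3,+3) = 46.3346
Terminal payoffs V(N, j) = max(S_T - K, 0):
  V(3,-3) = 0.000000; V(3,-2) = 0.000000; V(3,-1) = 0.000000; V(3,+0) = 0.000000; V(3,+1) = 4.240843; V(3,+2) = 10.359755; V(3,+3) = 17.614592
Backward induction: V(k, j) = exp(-r*dt) * [p_u * V(k+1, j+1) + p_m * V(k+1, j) + p_d * V(k+1, j-1)]
  V(2,-2) = exp(-r*dt) * [p_u*0.000000 + p_m*0.000000 + p_d*0.000000] = 0.000000
  V(2,-1) = exp(-r*dt) * [p_u*0.000000 + p_m*0.000000 + p_d*0.000000] = 0.000000
  V(2,+0) = exp(-r*dt) * [p_u*4.240843 + p_m*0.000000 + p_d*0.000000] = 0.662995
  V(2,+1) = exp(-r*dt) * [p_u*10.359755 + p_m*4.240843 + p_d*0.000000] = 4.442905
  V(2,+2) = exp(-r*dt) * [p_u*17.614592 + p_m*10.359755 + p_d*4.240843] = 10.399368
  V(1,-1) = exp(-r*dt) * [p_u*0.662995 + p_m*0.000000 + p_d*0.000000] = 0.103650
  V(1,+0) = exp(-r*dt) * [p_u*4.442905 + p_m*0.662995 + p_d*0.000000] = 1.135968
  V(1,+1) = exp(-r*dt) * [p_u*10.399368 + p_m*4.442905 + p_d*0.662995] = 4.700661
  V(0,+0) = exp(-r*dt) * [p_u*4.700661 + p_m*1.135968 + p_d*0.103650] = 1.509440


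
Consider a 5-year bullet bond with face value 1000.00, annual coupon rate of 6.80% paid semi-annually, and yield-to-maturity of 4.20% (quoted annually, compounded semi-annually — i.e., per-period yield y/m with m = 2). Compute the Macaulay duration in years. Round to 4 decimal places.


Answer: Macaulay duration = 4.3642 years

Derivation:
Coupon per period c = face * coupon_rate / m = 34.000000
Periods per year m = 2; per-period yield y/m = 0.021000
Number of cashflows N = 10
Cashflows (t years, CF_t, discount factor 1/(1+y/m)^(m*t), PV):
  t = 0.5000: CF_t = 34.000000, DF = 0.979432, PV = 33.300686
  t = 1.0000: CF_t = 34.000000, DF = 0.959287, PV = 32.615755
  t = 1.5000: CF_t = 34.000000, DF = 0.939556, PV = 31.944912
  t = 2.0000: CF_t = 34.000000, DF = 0.920231, PV = 31.287866
  t = 2.5000: CF_t = 34.000000, DF = 0.901304, PV = 30.644335
  t = 3.0000: CF_t = 34.000000, DF = 0.882766, PV = 30.014041
  t = 3.5000: CF_t = 34.000000, DF = 0.864609, PV = 29.396710
  t = 4.0000: CF_t = 34.000000, DF = 0.846826, PV = 28.792076
  t = 4.5000: CF_t = 34.000000, DF = 0.829408, PV = 28.199879
  t = 5.0000: CF_t = 1034.000000, DF = 0.812349, PV = 839.968729
Price P = sum_t PV_t = 1116.164987
Macaulay numerator sum_t t * PV_t:
  t * PV_t at t = 0.5000: 16.650343
  t * PV_t at t = 1.0000: 32.615755
  t * PV_t at t = 1.5000: 47.917367
  t * PV_t at t = 2.0000: 62.575733
  t * PV_t at t = 2.5000: 76.610838
  t * PV_t at t = 3.0000: 90.042122
  t * PV_t at t = 3.5000: 102.888484
  t * PV_t at t = 4.0000: 115.168304
  t * PV_t at t = 4.5000: 126.899454
  t * PV_t at t = 5.0000: 4199.843643
Macaulay duration D = (sum_t t * PV_t) / P = 4871.212042 / 1116.164987 = 4.364240
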